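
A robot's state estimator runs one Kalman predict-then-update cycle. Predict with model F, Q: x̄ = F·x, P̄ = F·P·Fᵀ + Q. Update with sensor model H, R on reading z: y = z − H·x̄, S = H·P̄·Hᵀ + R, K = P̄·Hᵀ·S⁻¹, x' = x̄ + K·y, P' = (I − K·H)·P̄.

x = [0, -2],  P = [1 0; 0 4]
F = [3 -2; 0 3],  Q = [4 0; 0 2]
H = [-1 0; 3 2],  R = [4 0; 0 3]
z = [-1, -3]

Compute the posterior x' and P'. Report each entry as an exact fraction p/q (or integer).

x̄ = F·x = [4, -6]
P̄ = F·P·Fᵀ + Q = [29 -24; -24 38]
y = z − H·x̄ = [3, -3]
S = H·P̄·Hᵀ + R = [33 -39; -39 128]
K = P̄·Hᵀ·S⁻¹ = [-2191/2703 52/901; 1076/901 356/901]
x' = x̄ + K·y = [1257/901, -3246/901]
P' = (I − K·H)·P̄ = [8764/2703 -4304/901; -4304/901 6990/901]

x' = [1257/901, -3246/901]
P' = [8764/2703 -4304/901; -4304/901 6990/901]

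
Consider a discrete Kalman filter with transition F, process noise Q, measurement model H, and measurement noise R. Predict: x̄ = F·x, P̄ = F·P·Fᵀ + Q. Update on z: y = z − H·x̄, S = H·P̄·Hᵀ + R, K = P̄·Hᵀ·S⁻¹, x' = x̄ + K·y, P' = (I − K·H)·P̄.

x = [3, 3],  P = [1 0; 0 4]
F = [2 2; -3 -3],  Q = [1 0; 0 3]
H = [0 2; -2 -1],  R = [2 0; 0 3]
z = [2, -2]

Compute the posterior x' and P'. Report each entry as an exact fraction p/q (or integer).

x̄ = F·x = [12, -18]
P̄ = F·P·Fᵀ + Q = [21 -30; -30 48]
y = z − H·x̄ = [38, 4]
S = H·P̄·Hᵀ + R = [194 24; 24 15]
K = P̄·Hᵀ·S⁻¹ = [-102/389 -148/389; 192/389 4/389]
x' = x̄ + K·y = [200/389, 310/389]
P' = (I − K·H)·P̄ = [273/389 -102/389; -102/389 192/389]

x' = [200/389, 310/389]
P' = [273/389 -102/389; -102/389 192/389]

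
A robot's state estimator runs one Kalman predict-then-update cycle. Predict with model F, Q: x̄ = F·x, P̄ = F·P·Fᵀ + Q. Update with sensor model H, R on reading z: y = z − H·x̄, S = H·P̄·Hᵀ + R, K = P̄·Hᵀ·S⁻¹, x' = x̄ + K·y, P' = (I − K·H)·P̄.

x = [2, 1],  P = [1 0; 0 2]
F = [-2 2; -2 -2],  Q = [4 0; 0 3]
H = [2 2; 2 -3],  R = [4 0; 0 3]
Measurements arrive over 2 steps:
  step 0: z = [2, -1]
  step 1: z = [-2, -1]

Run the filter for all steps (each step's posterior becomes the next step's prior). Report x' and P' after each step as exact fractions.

step 0: x̄ = F·x = [-2, -6]
step 0: P̄ = F·P·Fᵀ + Q = [16 -4; -4 15]
step 0: y = z − H·x̄ = [18, -15]
step 0: S = H·P̄·Hᵀ + R = [96 -18; -18 250]
step 0: K = P̄·Hᵀ·S⁻¹ = [566/1973 388/1973; 2273/11838 -391/1973]
step 0: x' = x̄ + K·y = [422/1973, 846/1973]
step 0: P' = (I − K·H)·P̄ = [912/1973 220/1973; 220/1973 1613/5919]
step 1: x̄ = F·x = [848/1973, -2536/1973]
step 1: P̄ = F·P·Fᵀ + Q = [35792/5919 4492/5919; 4492/5919 40433/5919]
step 1: y = z − H·x̄ = [-570/1973, -11277/1973]
step 1: S = H·P̄·Hᵀ + R = [121504/1973 -36138/1973; -36138/1973 470918/5919]
step 1: K = P̄·Hᵀ·S⁻¹ = [1868586/6753745 1263548/6753745; 509131/2701498 -263551/1350749]
step 1: x' = x̄ + K·y = [-4859072/6753745, -303364/1350749]
step 1: P' = (I − K·H)·P̄ = [3000432/6753745 147348/1350749; 147348/1350749 361783/1350749]

step 0: x' = [422/1973, 846/1973], P' = [912/1973 220/1973; 220/1973 1613/5919]
step 1: x' = [-4859072/6753745, -303364/1350749], P' = [3000432/6753745 147348/1350749; 147348/1350749 361783/1350749]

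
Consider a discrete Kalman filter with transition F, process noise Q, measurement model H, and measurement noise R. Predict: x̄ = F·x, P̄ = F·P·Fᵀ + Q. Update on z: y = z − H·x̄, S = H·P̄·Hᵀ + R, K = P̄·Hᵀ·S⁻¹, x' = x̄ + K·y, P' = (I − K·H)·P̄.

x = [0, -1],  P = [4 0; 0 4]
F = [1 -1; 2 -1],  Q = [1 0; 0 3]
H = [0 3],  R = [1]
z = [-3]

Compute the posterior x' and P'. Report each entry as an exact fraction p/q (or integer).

x̄ = F·x = [1, 1]
P̄ = F·P·Fᵀ + Q = [9 12; 12 23]
y = z − H·x̄ = [-6]
S = H·P̄·Hᵀ + R = [208]
K = P̄·Hᵀ·S⁻¹ = [9/52; 69/208]
x' = x̄ + K·y = [-1/26, -103/104]
P' = (I − K·H)·P̄ = [36/13 3/52; 3/52 23/208]

x' = [-1/26, -103/104]
P' = [36/13 3/52; 3/52 23/208]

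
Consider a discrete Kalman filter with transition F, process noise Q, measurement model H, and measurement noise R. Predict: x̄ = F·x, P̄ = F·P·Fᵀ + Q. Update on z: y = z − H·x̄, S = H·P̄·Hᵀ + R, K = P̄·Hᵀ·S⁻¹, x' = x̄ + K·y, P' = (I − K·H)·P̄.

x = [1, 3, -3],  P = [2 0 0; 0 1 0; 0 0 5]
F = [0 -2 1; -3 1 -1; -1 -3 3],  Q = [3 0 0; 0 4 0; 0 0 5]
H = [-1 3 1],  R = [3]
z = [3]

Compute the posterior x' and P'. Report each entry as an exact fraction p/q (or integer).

x̄ = F·x = [-9, 3, -19]
P̄ = F·P·Fᵀ + Q = [12 -7 21; -7 28 -12; 21 -12 61]
y = z − H·x̄ = [4]
S = H·P̄·Hᵀ + R = [256]
K = P̄·Hᵀ·S⁻¹ = [-3/64; 79/256; 1/64]
x' = x̄ + K·y = [-147/16, 271/64, -303/16]
P' = (I − K·H)·P̄ = [183/16 -211/64 339/16; -211/64 927/256 -847/64; 339/16 -847/64 975/16]

x' = [-147/16, 271/64, -303/16]
P' = [183/16 -211/64 339/16; -211/64 927/256 -847/64; 339/16 -847/64 975/16]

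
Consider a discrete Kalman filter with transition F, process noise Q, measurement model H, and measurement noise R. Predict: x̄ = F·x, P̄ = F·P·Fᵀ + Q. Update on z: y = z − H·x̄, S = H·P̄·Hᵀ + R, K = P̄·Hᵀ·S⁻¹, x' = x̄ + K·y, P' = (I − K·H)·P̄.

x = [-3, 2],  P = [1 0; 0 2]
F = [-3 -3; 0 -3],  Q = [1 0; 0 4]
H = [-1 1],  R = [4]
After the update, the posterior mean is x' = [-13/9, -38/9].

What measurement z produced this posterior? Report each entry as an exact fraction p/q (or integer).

x̄ = F·x = [3, -6]
P̄ = F·P·Fᵀ + Q = [28 18; 18 22]
S = H·P̄·Hᵀ + R = [18]
K = P̄·Hᵀ·S⁻¹ = [-5/9; 2/9]
x' − x̄ = [-40/9, 16/9] = K·y
y = (KᵀK)⁻¹·Kᵀ·(x' − x̄) = [8]
z = y + H·x̄ = [8] + [-9] = [-1]

z = [-1]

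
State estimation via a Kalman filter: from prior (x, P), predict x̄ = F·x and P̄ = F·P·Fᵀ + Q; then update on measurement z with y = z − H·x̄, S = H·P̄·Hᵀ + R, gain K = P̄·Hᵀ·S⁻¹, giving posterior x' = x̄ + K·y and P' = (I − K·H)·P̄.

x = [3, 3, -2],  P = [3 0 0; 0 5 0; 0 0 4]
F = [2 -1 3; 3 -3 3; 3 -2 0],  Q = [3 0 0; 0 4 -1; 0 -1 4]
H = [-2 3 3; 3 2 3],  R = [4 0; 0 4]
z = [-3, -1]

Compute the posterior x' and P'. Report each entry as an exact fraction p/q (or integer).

x' = [-155647/333915, -464407/111305, 965632/333915]
P' = [643321/1001745 507251/333915 -1350151/1001745; 507251/333915 778121/111305 -1989521/333915; -1350151/1001745 -1989521/333915 5316061/1001745]

x̄ = F·x = [-3, -6, 3]
P̄ = F·P·Fᵀ + Q = [56 69 28; 69 112 56; 28 56 51]
y = z − H·x̄ = [0, 11]
S = H·P̄·Hᵀ + R = [1539 2064; 2064 3419]
K = P̄·Hᵀ·S⁻¹ = [-192959/1001745 76918/333915; 5006/333915 18493/111305; 185699/1001745 -3283/333915]
x' = x̄ + K·y = [-155647/333915, -464407/111305, 965632/333915]
P' = (I − K·H)·P̄ = [643321/1001745 507251/333915 -1350151/1001745; 507251/333915 778121/111305 -1989521/333915; -1350151/1001745 -1989521/333915 5316061/1001745]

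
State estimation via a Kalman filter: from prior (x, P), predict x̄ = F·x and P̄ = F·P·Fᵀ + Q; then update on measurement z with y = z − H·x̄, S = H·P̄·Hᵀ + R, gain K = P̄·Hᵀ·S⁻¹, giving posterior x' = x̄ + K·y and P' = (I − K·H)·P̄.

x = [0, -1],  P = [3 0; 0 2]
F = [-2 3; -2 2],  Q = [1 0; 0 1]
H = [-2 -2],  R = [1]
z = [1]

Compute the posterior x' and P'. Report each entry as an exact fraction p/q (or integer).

x̄ = F·x = [-3, -2]
P̄ = F·P·Fᵀ + Q = [31 24; 24 21]
y = z − H·x̄ = [-9]
S = H·P̄·Hᵀ + R = [401]
K = P̄·Hᵀ·S⁻¹ = [-110/401; -90/401]
x' = x̄ + K·y = [-213/401, 8/401]
P' = (I − K·H)·P̄ = [331/401 -276/401; -276/401 321/401]

x' = [-213/401, 8/401]
P' = [331/401 -276/401; -276/401 321/401]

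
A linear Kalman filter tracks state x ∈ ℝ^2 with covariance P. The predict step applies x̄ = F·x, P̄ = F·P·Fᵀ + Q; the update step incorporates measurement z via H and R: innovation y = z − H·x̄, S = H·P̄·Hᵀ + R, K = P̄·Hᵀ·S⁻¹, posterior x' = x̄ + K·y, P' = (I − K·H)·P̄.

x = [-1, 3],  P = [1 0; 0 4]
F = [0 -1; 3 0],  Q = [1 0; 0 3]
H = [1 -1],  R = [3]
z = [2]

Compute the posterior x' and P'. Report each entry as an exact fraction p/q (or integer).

x' = [-5/2, -21/5]
P' = [15/4 3; 3 24/5]

x̄ = F·x = [-3, -3]
P̄ = F·P·Fᵀ + Q = [5 0; 0 12]
y = z − H·x̄ = [2]
S = H·P̄·Hᵀ + R = [20]
K = P̄·Hᵀ·S⁻¹ = [1/4; -3/5]
x' = x̄ + K·y = [-5/2, -21/5]
P' = (I − K·H)·P̄ = [15/4 3; 3 24/5]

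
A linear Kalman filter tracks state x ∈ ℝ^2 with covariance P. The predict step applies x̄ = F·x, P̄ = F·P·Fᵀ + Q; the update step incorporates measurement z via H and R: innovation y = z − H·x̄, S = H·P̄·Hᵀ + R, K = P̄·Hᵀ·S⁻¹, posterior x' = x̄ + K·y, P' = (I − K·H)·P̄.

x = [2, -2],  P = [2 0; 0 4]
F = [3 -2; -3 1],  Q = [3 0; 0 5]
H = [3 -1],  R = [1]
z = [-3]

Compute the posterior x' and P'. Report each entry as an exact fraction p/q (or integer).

x' = [-447/517, 169/517]
P' = [360/517 943/517; 943/517 2934/517]

x̄ = F·x = [10, -8]
P̄ = F·P·Fᵀ + Q = [37 -26; -26 27]
y = z − H·x̄ = [-41]
S = H·P̄·Hᵀ + R = [517]
K = P̄·Hᵀ·S⁻¹ = [137/517; -105/517]
x' = x̄ + K·y = [-447/517, 169/517]
P' = (I − K·H)·P̄ = [360/517 943/517; 943/517 2934/517]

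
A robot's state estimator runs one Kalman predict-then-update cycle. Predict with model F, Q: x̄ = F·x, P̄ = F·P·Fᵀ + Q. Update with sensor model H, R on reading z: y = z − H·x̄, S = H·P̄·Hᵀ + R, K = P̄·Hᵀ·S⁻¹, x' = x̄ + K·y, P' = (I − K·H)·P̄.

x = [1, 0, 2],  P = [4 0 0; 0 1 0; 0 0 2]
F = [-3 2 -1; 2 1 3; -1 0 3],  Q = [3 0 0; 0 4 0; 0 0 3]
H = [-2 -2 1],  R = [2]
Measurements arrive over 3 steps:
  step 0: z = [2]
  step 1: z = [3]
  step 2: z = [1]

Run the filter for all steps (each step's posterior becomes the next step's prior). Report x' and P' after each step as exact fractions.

step 0: x̄ = F·x = [-5, 8, 5]
step 0: P̄ = F·P·Fᵀ + Q = [45 -28 6; -28 39 10; 6 10 25]
step 0: y = z − H·x̄ = [3]
step 0: S = H·P̄·Hᵀ + R = [75]
step 0: K = P̄·Hᵀ·S⁻¹ = [-28/75; -4/25; -7/75]
step 0: x' = x̄ + K·y = [-153/25, 188/25, 118/25]
step 0: P' = (I − K·H)·P̄ = [2591/75 -812/25 254/75; -812/25 927/25 222/25; 254/75 222/25 1826/75]
step 1: x̄ = F·x = [717/25, 236/25, 507/25]
step 1: P̄ = F·P·Fᵀ + Q = [64586/75 -17362/75 9131/75; -17362/75 27179/75 16448/75; 9131/75 16448/75 17726/75]
step 1: y = z − H·x̄ = [1474/25]
step 1: S = H·P̄·Hᵀ + R = [47908/25]
step 1: K = P̄·Hᵀ·S⁻¹ = [-28439/47908; -9/406; -398/1711]
step 1: x' = x̄ + K·y = [-151381/23954, 1651/203, 11233/1711]
step 1: P' = (I − K·H)·P̄ = [26714237/143724 -312673/1218 -733321/5133; -312673/1218 220120/609 18220/87; -733321/5133 18220/87 680930/5133]
step 2: x̄ = F·x = [23673/826, 181921/11977, 623167/23954]
step 2: P̄ = F·P·Fᵀ + Q = [22995445/4956 649074/413 15227447/4956; 649074/413 9799471/11977 15313388/11977; 15227447/4956 15313388/11977 321937697/143724]
step 2: y = z − H·x̄ = [1501505/23954]
step 2: S = H·P̄·Hᵀ + R = [921888971/47908]
step 2: K = P̄·Hᵀ·S⁻¹ = [-447965117/921888971; -167727384/921888971; -309591847/921888971]
step 2: x' = x̄ + K·y = [-1658571107/921888971, 3489121703/921888971, 4576984143/921888971]
step 2: P' = (I − K·H)·P̄ = [266342335036/2765666913 -119491826208/921888971 -186954077878/2765666913; -119491826208/921888971 167062319501/921888971 94805531818/921888971; -186954077878/2765666913 94805531818/921888971 193067484070/2765666913]

step 0: x' = [-153/25, 188/25, 118/25], P' = [2591/75 -812/25 254/75; -812/25 927/25 222/25; 254/75 222/25 1826/75]
step 1: x' = [-151381/23954, 1651/203, 11233/1711], P' = [26714237/143724 -312673/1218 -733321/5133; -312673/1218 220120/609 18220/87; -733321/5133 18220/87 680930/5133]
step 2: x' = [-1658571107/921888971, 3489121703/921888971, 4576984143/921888971], P' = [266342335036/2765666913 -119491826208/921888971 -186954077878/2765666913; -119491826208/921888971 167062319501/921888971 94805531818/921888971; -186954077878/2765666913 94805531818/921888971 193067484070/2765666913]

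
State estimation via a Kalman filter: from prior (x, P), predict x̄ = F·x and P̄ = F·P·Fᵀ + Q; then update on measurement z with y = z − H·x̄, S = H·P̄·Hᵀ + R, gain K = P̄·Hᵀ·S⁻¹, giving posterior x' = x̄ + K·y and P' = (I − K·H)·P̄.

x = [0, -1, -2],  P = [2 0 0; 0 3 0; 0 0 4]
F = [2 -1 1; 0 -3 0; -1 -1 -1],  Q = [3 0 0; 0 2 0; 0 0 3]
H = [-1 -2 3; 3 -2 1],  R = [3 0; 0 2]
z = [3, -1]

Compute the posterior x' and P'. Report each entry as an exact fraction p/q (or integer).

x' = [1729/21454, 18926/10727, 47133/21454]
P' = [42271/21454 48356/10727 74097/21454; 48356/10727 123557/10727 95580/10727; 74097/21454 95580/10727 153803/21454]

x̄ = F·x = [-1, 3, 3]
P̄ = F·P·Fᵀ + Q = [18 9 -5; 9 29 9; -5 9 12]
y = z − H·x̄ = [-1, 5]
S = H·P̄·Hᵀ + R = [203 -50; -50 118]
K = P̄·Hᵀ·S⁻¹ = [-2234/10727 3743/21454; -2910/10727 -3233/10727; 832/10727 -3113/21454]
x' = x̄ + K·y = [1729/21454, 18926/10727, 47133/21454]
P' = (I − K·H)·P̄ = [42271/21454 48356/10727 74097/21454; 48356/10727 123557/10727 95580/10727; 74097/21454 95580/10727 153803/21454]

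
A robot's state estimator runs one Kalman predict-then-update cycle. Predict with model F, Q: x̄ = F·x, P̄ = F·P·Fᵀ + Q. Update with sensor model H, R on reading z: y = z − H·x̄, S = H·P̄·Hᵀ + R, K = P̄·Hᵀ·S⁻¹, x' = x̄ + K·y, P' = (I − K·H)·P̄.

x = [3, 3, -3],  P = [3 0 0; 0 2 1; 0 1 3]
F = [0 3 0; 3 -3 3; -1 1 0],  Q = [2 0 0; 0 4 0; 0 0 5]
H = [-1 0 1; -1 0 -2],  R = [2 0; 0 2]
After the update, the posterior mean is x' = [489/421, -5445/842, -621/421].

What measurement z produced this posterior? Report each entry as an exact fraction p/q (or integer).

x̄ = F·x = [9, -9, 0]
P̄ = F·P·Fᵀ + Q = [20 -9 6; -9 58 -12; 6 -12 10]
S = H·P̄·Hᵀ + R = [20 6; 6 86]
K = P̄·Hᵀ·S⁻¹ = [-253/421 -139/421; -114/421 339/842; 125/421 -136/421]
x' − x̄ = [-3300/421, 2133/842, -621/421] = K·y
y = (KᵀK)⁻¹·Kᵀ·(x' − x̄) = [7, 11]
z = y + H·x̄ = [7, 11] + [-9, -9] = [-2, 2]

z = [-2, 2]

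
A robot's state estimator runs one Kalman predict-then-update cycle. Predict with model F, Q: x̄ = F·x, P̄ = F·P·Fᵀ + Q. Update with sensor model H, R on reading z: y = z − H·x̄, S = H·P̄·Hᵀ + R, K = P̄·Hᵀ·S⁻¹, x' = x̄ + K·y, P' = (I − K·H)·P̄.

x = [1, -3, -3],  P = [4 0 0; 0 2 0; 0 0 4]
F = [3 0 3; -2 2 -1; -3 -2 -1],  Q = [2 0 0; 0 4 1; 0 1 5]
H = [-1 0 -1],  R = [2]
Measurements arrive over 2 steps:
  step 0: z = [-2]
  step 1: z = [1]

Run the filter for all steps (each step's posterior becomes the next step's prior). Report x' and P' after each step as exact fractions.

step 0: x' = [-146/33, -65/11, 208/33], P' = [1766/33 -266/11 -1714/33; -266/11 277/11 256/11; -1714/33 256/11 1724/33]
step 1: x' = [16868/4373, -79525/4373, -19563/4373], P' = [79852/4373 -83388/4373 -79240/4373; -83388/4373 1081667/4373 86454/4373; -79240/4373 86454/4373 87242/4373]

step 0: x̄ = F·x = [-6, -5, 6]
step 0: P̄ = F·P·Fᵀ + Q = [74 -36 -48; -36 32 21; -48 21 53]
step 0: y = z − H·x̄ = [-2]
step 0: S = H·P̄·Hᵀ + R = [33]
step 0: K = P̄·Hᵀ·S⁻¹ = [-26/33; 5/11; -5/33]
step 0: x' = x̄ + K·y = [-146/33, -65/11, 208/33]
step 0: P' = (I − K·H)·P̄ = [1766/33 -266/11 -1714/33; -266/11 277/11 256/11; -1714/33 256/11 1724/33]
step 1: x̄ = F·x = [62/11, -102/11, 620/33]
step 1: P̄ = F·P·Fᵀ + Q = [208/11 -174/11 -106/11; -174/11 2900/11 685/11; -106/11 685/11 4319/33]
step 1: y = z − H·x̄ = [839/33]
step 1: S = H·P̄·Hᵀ + R = [4373/33]
step 1: K = P̄·Hᵀ·S⁻¹ = [-306/4373; -1533/4373; -4001/4373]
step 1: x' = x̄ + K·y = [16868/4373, -79525/4373, -19563/4373]
step 1: P' = (I − K·H)·P̄ = [79852/4373 -83388/4373 -79240/4373; -83388/4373 1081667/4373 86454/4373; -79240/4373 86454/4373 87242/4373]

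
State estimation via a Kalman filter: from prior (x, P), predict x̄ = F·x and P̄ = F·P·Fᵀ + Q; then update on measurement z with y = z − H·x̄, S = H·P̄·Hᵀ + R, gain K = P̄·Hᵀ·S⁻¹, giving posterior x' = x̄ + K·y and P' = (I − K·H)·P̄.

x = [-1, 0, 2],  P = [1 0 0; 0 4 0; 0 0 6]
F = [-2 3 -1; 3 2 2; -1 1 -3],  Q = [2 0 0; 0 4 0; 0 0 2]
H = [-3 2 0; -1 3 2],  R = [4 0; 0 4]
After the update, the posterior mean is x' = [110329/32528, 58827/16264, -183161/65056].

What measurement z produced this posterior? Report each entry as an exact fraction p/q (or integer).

z = [-3, 2]

x̄ = F·x = [0, 1, -5]
P̄ = F·P·Fᵀ + Q = [48 6 32; 6 53 -31; 32 -31 61]
S = H·P̄·Hᵀ + R = [576 80; 80 237]
K = P̄·Hᵀ·S⁻¹ = [-8501/32528 471/2033; 1697/16264 709/2033; -18603/65056 341/4066]
x' − x̄ = [110329/32528, 42563/16264, 142119/65056] = K·y
y = (KᵀK)⁻¹·Kᵀ·(x' − x̄) = [-5, 9]
z = y + H·x̄ = [-5, 9] + [2, -7] = [-3, 2]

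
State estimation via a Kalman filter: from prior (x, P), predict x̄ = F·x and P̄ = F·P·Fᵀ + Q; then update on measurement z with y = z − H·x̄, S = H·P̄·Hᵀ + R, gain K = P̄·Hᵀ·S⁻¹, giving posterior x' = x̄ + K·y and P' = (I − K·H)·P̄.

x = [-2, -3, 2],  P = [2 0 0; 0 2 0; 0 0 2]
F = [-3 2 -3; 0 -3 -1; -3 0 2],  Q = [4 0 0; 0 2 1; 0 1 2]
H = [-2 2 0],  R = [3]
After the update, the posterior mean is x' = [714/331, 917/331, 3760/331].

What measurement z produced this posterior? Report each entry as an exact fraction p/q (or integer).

z = [1]

x̄ = F·x = [-6, 7, 10]
P̄ = F·P·Fᵀ + Q = [48 -6 6; -6 22 -3; 6 -3 28]
S = H·P̄·Hᵀ + R = [331]
K = P̄·Hᵀ·S⁻¹ = [-108/331; 56/331; -18/331]
x' − x̄ = [2700/331, -1400/331, 450/331] = K·y
y = (KᵀK)⁻¹·Kᵀ·(x' − x̄) = [-25]
z = y + H·x̄ = [-25] + [26] = [1]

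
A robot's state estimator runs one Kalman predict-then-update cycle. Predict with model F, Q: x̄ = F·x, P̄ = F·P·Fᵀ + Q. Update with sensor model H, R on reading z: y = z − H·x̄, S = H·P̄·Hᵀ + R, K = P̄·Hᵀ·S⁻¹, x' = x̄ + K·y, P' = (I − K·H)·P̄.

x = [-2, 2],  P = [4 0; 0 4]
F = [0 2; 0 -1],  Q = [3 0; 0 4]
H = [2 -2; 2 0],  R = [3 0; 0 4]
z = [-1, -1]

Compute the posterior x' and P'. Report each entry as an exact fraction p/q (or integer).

x' = [-413/1168, 15/146]
P' = [409/584 41/73; 41/73 80/73]

x̄ = F·x = [4, -2]
P̄ = F·P·Fᵀ + Q = [19 -8; -8 8]
y = z − H·x̄ = [-13, -9]
S = H·P̄·Hᵀ + R = [175 108; 108 80]
K = P̄·Hᵀ·S⁻¹ = [27/292 409/1168; -26/73 41/146]
x' = x̄ + K·y = [-413/1168, 15/146]
P' = (I − K·H)·P̄ = [409/584 41/73; 41/73 80/73]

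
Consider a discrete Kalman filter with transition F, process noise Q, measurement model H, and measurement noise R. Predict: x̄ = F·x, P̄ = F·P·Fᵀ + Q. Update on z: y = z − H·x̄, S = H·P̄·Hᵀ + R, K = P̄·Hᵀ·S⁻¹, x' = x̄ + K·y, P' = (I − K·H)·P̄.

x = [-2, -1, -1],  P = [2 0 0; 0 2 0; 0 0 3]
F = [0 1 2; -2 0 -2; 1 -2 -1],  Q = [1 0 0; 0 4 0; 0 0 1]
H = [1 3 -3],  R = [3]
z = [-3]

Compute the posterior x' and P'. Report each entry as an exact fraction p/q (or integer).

x̄ = F·x = [-3, 6, 1]
P̄ = F·P·Fᵀ + Q = [15 -12 -10; -12 24 2; -10 2 14]
y = z − H·x̄ = [-15]
S = H·P̄·Hᵀ + R = [312]
K = P̄·Hᵀ·S⁻¹ = [3/104; 9/52; -23/156]
x' = x̄ + K·y = [-357/104, 177/52, 167/52]
P' = (I − K·H)·P̄ = [1533/104 -705/52 -451/52; -705/52 381/26 259/26; -451/52 259/26 563/78]

x' = [-357/104, 177/52, 167/52]
P' = [1533/104 -705/52 -451/52; -705/52 381/26 259/26; -451/52 259/26 563/78]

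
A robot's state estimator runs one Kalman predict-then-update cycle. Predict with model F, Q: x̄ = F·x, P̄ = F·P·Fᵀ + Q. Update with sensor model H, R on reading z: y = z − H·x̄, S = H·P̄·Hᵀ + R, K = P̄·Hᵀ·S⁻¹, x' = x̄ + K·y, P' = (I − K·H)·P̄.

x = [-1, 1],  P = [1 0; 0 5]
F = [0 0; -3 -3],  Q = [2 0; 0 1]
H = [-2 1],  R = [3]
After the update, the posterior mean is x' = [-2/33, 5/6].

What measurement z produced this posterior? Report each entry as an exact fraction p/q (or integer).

z = [1]

x̄ = F·x = [0, 0]
P̄ = F·P·Fᵀ + Q = [2 0; 0 55]
S = H·P̄·Hᵀ + R = [66]
K = P̄·Hᵀ·S⁻¹ = [-2/33; 5/6]
x' − x̄ = [-2/33, 5/6] = K·y
y = (KᵀK)⁻¹·Kᵀ·(x' − x̄) = [1]
z = y + H·x̄ = [1] + [0] = [1]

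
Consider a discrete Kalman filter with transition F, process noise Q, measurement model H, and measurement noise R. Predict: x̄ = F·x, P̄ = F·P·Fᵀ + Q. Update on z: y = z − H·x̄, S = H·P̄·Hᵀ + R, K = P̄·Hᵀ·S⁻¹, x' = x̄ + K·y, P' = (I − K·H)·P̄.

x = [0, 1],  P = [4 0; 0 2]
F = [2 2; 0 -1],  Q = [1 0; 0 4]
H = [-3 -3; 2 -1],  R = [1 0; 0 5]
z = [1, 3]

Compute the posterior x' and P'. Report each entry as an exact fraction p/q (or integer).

x̄ = F·x = [2, -1]
P̄ = F·P·Fᵀ + Q = [25 -4; -4 6]
y = z − H·x̄ = [4, -2]
S = H·P̄·Hᵀ + R = [208 -120; -120 127]
K = P̄·Hᵀ·S⁻¹ = [-1521/12016 459/1502; -1221/6008 -227/751]
x' = x̄ + K·y = [2651/3004, -1815/1502]
P' = (I − K·H)·P̄ = [6289/12016 -2891/6008; -2891/6008 1649/3004]

x' = [2651/3004, -1815/1502]
P' = [6289/12016 -2891/6008; -2891/6008 1649/3004]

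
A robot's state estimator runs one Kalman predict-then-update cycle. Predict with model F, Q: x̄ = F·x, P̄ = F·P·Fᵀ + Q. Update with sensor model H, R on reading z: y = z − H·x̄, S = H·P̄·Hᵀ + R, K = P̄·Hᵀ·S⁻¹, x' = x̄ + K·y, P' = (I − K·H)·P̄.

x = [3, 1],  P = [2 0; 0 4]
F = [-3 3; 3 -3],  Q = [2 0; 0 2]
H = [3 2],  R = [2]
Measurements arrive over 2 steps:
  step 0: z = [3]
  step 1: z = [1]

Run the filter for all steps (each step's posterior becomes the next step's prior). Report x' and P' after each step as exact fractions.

step 0: x̄ = F·x = [-6, 6]
step 0: P̄ = F·P·Fᵀ + Q = [56 -54; -54 56]
step 0: y = z − H·x̄ = [9]
step 0: S = H·P̄·Hᵀ + R = [82]
step 0: K = P̄·Hᵀ·S⁻¹ = [30/41; -25/41]
step 0: x' = x̄ + K·y = [24/41, 21/41]
step 0: P' = (I − K·H)·P̄ = [496/41 -714/41; -714/41 1046/41]
step 1: x̄ = F·x = [-9/41, 9/41]
step 1: P̄ = F·P·Fᵀ + Q = [26812/41 -26730/41; -26730/41 26812/41]
step 1: y = z − H·x̄ = [50/41]
step 1: S = H·P̄·Hᵀ + R = [27878/41]
step 1: K = P̄·Hᵀ·S⁻¹ = [13488/13939; -13283/13939]
step 1: x' = x̄ + K·y = [13389/13939, -13139/13939]
step 1: P' = (I − K·H)·P̄ = [240980/13939 -347982/13939; -347982/13939 508690/13939]

step 0: x' = [24/41, 21/41], P' = [496/41 -714/41; -714/41 1046/41]
step 1: x' = [13389/13939, -13139/13939], P' = [240980/13939 -347982/13939; -347982/13939 508690/13939]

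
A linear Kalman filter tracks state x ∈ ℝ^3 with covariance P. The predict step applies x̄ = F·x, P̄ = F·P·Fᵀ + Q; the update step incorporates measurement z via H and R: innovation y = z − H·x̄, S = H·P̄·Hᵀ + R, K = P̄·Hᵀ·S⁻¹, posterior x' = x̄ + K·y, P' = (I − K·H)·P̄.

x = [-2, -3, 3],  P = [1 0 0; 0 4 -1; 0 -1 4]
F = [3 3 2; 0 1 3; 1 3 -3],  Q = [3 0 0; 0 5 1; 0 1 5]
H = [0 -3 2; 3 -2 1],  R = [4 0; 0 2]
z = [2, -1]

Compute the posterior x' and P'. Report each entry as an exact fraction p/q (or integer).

x' = [-152797/220029, 3286/73343, 225752/220029]
P' = [117337/220029 72382/73343 237037/220029; 72382/73343 333304/73343 467734/73343; 237037/220029 467734/73343 2178541/220029]

x̄ = F·x = [-9, 6, -20]
P̄ = F·P·Fᵀ + Q = [52 25 18; 25 39 -29; 18 -29 96]
y = z − H·x̄ = [60, 58]
S = H·P̄·Hᵀ + R = [1087 512; 512 646]
K = P̄·Hᵀ·S⁻¹ = [-44341/220029 77378/220029; -16111/73343 9136/73343; 36869/220029 41624/220029]
x' = x̄ + K·y = [-152797/220029, 3286/73343, 225752/220029]
P' = (I − K·H)·P̄ = [117337/220029 72382/73343 237037/220029; 72382/73343 333304/73343 467734/73343; 237037/220029 467734/73343 2178541/220029]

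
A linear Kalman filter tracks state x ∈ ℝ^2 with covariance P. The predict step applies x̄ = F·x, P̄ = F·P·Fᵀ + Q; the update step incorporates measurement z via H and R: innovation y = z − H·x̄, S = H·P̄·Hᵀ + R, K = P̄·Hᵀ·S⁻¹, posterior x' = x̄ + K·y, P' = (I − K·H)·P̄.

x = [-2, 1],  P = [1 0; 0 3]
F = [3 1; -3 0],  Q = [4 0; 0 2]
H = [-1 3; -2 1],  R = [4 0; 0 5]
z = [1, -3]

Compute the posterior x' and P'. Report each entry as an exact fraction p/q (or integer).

x' = [2017/1228, 1135/1228]
P' = [4975/3684 2005/3684; 2005/3684 2215/3684]

x̄ = F·x = [-5, 6]
P̄ = F·P·Fᵀ + Q = [16 -9; -9 11]
y = z − H·x̄ = [-22, -19]
S = H·P̄·Hᵀ + R = [173 128; 128 116]
K = P̄·Hᵀ·S⁻¹ = [65/921 -1589/3684; 290/921 -359/3684]
x' = x̄ + K·y = [2017/1228, 1135/1228]
P' = (I − K·H)·P̄ = [4975/3684 2005/3684; 2005/3684 2215/3684]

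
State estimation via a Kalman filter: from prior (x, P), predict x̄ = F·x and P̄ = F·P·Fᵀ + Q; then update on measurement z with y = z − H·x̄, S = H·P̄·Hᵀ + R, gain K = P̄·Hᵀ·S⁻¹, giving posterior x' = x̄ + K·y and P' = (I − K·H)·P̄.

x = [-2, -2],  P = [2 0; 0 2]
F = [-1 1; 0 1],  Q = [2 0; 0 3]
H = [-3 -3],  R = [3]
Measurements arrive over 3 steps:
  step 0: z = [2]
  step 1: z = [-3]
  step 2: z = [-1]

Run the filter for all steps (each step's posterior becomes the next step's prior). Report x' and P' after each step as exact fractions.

step 0: x̄ = F·x = [0, -2]
step 0: P̄ = F·P·Fᵀ + Q = [6 2; 2 5]
step 0: y = z − H·x̄ = [-4]
step 0: S = H·P̄·Hᵀ + R = [138]
step 0: K = P̄·Hᵀ·S⁻¹ = [-4/23; -7/46]
step 0: x' = x̄ + K·y = [16/23, -32/23]
step 0: P' = (I − K·H)·P̄ = [42/23 -38/23; -38/23 83/46]
step 1: x̄ = F·x = [-48/23, -32/23]
step 1: P̄ = F·P·Fᵀ + Q = [411/46 159/46; 159/46 221/46]
step 1: y = z − H·x̄ = [-309/23]
step 1: S = H·P̄·Hᵀ + R = [4344/23]
step 1: K = P̄·Hᵀ·S⁻¹ = [-285/1448; -95/724]
step 1: x' = x̄ + K·y = [807/1448, 269/724]
step 1: P' = (I − K·H)·P̄ = [2343/1448 -1029/724; -1029/724 281/181]
step 2: x̄ = F·x = [-269/1448, 269/724]
step 2: P̄ = F·P·Fᵀ + Q = [11603/1448 2153/724; 2153/724 824/181]
step 2: y = z − H·x̄ = [-641/1448]
step 2: S = H·P̄·Hᵀ + R = [245607/1448]
step 2: K = P̄·Hᵀ·S⁻¹ = [-15909/81869; -10898/81869]
step 2: x' = x̄ + K·y = [-16333/163738, 70485/163738]
step 2: P' = (I − K·H)·P̄ = [263311/163738 -231493/163738; -231493/163738 253289/163738]

step 0: x' = [16/23, -32/23], P' = [42/23 -38/23; -38/23 83/46]
step 1: x' = [807/1448, 269/724], P' = [2343/1448 -1029/724; -1029/724 281/181]
step 2: x' = [-16333/163738, 70485/163738], P' = [263311/163738 -231493/163738; -231493/163738 253289/163738]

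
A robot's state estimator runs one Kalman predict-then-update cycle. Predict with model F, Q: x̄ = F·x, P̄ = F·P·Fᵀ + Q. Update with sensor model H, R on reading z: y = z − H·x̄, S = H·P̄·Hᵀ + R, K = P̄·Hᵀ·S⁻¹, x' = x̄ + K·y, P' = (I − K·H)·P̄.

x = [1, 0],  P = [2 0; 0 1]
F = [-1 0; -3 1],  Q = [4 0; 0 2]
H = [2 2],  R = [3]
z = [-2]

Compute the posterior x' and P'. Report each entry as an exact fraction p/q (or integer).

x' = [-5/53, -51/53]
P' = [126/53 -114/53; -114/53 141/53]

x̄ = F·x = [-1, -3]
P̄ = F·P·Fᵀ + Q = [6 6; 6 21]
y = z − H·x̄ = [6]
S = H·P̄·Hᵀ + R = [159]
K = P̄·Hᵀ·S⁻¹ = [8/53; 18/53]
x' = x̄ + K·y = [-5/53, -51/53]
P' = (I − K·H)·P̄ = [126/53 -114/53; -114/53 141/53]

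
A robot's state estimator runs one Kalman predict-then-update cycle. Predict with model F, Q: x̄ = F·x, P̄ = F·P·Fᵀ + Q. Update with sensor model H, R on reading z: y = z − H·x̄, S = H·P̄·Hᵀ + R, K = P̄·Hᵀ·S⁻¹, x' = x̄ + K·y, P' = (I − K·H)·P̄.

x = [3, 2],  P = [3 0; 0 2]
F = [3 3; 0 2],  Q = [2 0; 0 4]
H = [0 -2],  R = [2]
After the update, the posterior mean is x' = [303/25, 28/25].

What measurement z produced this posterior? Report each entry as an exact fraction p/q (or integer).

x̄ = F·x = [15, 4]
P̄ = F·P·Fᵀ + Q = [47 12; 12 12]
S = H·P̄·Hᵀ + R = [50]
K = P̄·Hᵀ·S⁻¹ = [-12/25; -12/25]
x' − x̄ = [-72/25, -72/25] = K·y
y = (KᵀK)⁻¹·Kᵀ·(x' − x̄) = [6]
z = y + H·x̄ = [6] + [-8] = [-2]

z = [-2]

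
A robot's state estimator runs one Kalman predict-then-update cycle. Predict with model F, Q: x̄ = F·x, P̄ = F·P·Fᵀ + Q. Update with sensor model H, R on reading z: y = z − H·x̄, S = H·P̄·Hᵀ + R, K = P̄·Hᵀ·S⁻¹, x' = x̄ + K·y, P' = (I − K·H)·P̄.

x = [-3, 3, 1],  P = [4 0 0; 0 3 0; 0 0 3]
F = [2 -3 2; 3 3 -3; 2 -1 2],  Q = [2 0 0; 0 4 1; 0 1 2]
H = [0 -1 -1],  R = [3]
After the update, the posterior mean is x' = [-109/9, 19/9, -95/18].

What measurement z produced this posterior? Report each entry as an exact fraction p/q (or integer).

z = [3]

x̄ = F·x = [-13, -3, -7]
P̄ = F·P·Fᵀ + Q = [57 -21 37; -21 94 -2; 37 -2 33]
S = H·P̄·Hᵀ + R = [126]
K = P̄·Hᵀ·S⁻¹ = [-8/63; -46/63; -31/126]
x' − x̄ = [8/9, 46/9, 31/18] = K·y
y = (KᵀK)⁻¹·Kᵀ·(x' − x̄) = [-7]
z = y + H·x̄ = [-7] + [10] = [3]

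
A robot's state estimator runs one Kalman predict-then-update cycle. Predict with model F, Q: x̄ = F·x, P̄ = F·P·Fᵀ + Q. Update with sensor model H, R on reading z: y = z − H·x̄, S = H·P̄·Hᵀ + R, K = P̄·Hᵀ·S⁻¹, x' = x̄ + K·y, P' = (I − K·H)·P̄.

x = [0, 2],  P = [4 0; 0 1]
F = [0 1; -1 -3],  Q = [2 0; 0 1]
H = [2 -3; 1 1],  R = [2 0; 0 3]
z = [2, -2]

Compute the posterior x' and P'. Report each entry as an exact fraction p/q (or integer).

x' = [-92/275, -1366/1375]
P' = [39/55 102/275; 102/275 546/1375]

x̄ = F·x = [2, -6]
P̄ = F·P·Fᵀ + Q = [3 -3; -3 14]
y = z − H·x̄ = [-20, 2]
S = H·P̄·Hᵀ + R = [176 -33; -33 14]
K = P̄·Hᵀ·S⁻¹ = [42/275 9/25; -309/1375 32/125]
x' = x̄ + K·y = [-92/275, -1366/1375]
P' = (I − K·H)·P̄ = [39/55 102/275; 102/275 546/1375]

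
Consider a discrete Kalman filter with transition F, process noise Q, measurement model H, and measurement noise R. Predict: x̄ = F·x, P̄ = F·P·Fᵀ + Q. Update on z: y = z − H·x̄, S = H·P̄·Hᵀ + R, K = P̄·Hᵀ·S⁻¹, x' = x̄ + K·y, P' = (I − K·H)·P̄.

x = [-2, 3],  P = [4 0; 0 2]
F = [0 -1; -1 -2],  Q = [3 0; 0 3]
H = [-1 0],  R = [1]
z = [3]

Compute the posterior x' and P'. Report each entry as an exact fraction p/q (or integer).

x̄ = F·x = [-3, -4]
P̄ = F·P·Fᵀ + Q = [5 4; 4 15]
y = z − H·x̄ = [0]
S = H·P̄·Hᵀ + R = [6]
K = P̄·Hᵀ·S⁻¹ = [-5/6; -2/3]
x' = x̄ + K·y = [-3, -4]
P' = (I − K·H)·P̄ = [5/6 2/3; 2/3 37/3]

x' = [-3, -4]
P' = [5/6 2/3; 2/3 37/3]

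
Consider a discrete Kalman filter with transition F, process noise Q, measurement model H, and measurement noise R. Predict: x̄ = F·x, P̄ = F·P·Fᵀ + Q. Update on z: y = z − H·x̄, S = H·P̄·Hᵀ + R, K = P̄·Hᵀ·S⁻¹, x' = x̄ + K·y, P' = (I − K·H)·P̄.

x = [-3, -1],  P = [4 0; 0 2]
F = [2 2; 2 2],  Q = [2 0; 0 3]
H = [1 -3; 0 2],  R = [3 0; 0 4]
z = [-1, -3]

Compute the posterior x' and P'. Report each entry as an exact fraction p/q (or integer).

x' = [-223/67, -731/670]
P' = [318/67 90/67; 90/67 207/335]

x̄ = F·x = [-8, -8]
P̄ = F·P·Fᵀ + Q = [26 24; 24 27]
y = z − H·x̄ = [-17, 13]
S = H·P̄·Hᵀ + R = [128 -114; -114 112]
K = P̄·Hᵀ·S⁻¹ = [16/67 45/67; -57/335 207/670]
x' = x̄ + K·y = [-223/67, -731/670]
P' = (I − K·H)·P̄ = [318/67 90/67; 90/67 207/335]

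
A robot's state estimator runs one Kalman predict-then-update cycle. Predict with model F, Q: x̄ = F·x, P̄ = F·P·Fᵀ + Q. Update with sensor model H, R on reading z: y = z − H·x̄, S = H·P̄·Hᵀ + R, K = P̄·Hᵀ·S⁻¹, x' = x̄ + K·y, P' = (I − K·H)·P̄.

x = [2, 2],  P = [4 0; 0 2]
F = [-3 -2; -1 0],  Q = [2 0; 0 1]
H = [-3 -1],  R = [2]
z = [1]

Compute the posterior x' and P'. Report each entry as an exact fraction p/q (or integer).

x̄ = F·x = [-10, -2]
P̄ = F·P·Fᵀ + Q = [46 12; 12 5]
y = z − H·x̄ = [-31]
S = H·P̄·Hᵀ + R = [493]
K = P̄·Hᵀ·S⁻¹ = [-150/493; -41/493]
x' = x̄ + K·y = [-280/493, 285/493]
P' = (I − K·H)·P̄ = [178/493 -234/493; -234/493 784/493]

x' = [-280/493, 285/493]
P' = [178/493 -234/493; -234/493 784/493]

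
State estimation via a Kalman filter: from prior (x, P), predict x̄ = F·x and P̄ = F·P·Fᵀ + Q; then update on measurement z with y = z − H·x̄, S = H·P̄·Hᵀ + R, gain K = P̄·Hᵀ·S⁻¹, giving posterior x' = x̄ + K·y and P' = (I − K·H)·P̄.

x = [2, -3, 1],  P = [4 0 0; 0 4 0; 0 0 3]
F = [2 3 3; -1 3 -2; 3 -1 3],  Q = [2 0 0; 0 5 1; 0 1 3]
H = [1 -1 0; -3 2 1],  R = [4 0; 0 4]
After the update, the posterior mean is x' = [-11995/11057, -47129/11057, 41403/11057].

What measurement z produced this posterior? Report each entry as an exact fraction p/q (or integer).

x̄ = F·x = [-2, -13, 12]
P̄ = F·P·Fᵀ + Q = [81 10 39; 10 57 -41; 39 -41 70]
S = H·P̄·Hᵀ + R = [122 -227; -227 513]
K = P̄·Hᵀ·S⁻¹ = [-5345/11057 -6331/11057; -14350/11057 -5423/11057; 11757/11057 2422/11057]
x' − x̄ = [10119/11057, 96612/11057, -91281/11057] = K·y
y = (KᵀK)⁻¹·Kᵀ·(x' − x̄) = [-9, 6]
z = y + H·x̄ = [-9, 6] + [11, -8] = [2, -2]

z = [2, -2]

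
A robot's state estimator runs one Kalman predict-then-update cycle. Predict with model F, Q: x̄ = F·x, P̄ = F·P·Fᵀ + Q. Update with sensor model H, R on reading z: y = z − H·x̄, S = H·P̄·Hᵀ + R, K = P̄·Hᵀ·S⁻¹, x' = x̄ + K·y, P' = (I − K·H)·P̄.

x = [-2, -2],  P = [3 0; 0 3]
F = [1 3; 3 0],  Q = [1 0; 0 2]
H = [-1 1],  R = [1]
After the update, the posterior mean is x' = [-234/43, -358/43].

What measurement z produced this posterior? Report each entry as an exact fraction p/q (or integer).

x̄ = F·x = [-8, -6]
P̄ = F·P·Fᵀ + Q = [31 9; 9 29]
S = H·P̄·Hᵀ + R = [43]
K = P̄·Hᵀ·S⁻¹ = [-22/43; 20/43]
x' − x̄ = [110/43, -100/43] = K·y
y = (KᵀK)⁻¹·Kᵀ·(x' − x̄) = [-5]
z = y + H·x̄ = [-5] + [2] = [-3]

z = [-3]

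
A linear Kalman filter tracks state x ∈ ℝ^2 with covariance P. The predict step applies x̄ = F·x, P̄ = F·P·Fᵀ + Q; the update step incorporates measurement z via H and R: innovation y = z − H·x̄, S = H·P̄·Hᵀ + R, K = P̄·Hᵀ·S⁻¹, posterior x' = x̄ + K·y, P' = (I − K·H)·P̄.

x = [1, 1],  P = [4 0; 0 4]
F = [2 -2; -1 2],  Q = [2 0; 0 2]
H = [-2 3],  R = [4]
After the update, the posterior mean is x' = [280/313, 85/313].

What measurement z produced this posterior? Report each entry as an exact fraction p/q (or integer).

z = [-1]

x̄ = F·x = [0, 1]
P̄ = F·P·Fᵀ + Q = [34 -24; -24 22]
S = H·P̄·Hᵀ + R = [626]
K = P̄·Hᵀ·S⁻¹ = [-70/313; 57/313]
x' − x̄ = [280/313, -228/313] = K·y
y = (KᵀK)⁻¹·Kᵀ·(x' − x̄) = [-4]
z = y + H·x̄ = [-4] + [3] = [-1]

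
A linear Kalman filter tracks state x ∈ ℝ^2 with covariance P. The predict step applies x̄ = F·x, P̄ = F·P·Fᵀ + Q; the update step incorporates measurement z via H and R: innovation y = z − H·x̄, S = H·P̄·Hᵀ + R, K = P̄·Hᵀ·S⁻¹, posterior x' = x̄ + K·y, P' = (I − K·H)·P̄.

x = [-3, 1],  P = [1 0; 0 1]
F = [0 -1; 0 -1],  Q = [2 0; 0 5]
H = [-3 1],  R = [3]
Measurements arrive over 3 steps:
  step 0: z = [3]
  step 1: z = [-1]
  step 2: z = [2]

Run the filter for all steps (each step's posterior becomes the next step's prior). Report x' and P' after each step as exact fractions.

step 0: x' = [-19/15, -9/10], P' = [13/15 9/5; 9/5 57/10]
step 1: x' = [75/122, 97/122], P' = [365/244 417/122; 417/122 1203/122]
step 2: x' = [-3817/3992, -1771/1996], P' = [6991/3992 8133/1996; 8133/1996 5763/499]

step 0: x̄ = F·x = [-1, -1]
step 0: P̄ = F·P·Fᵀ + Q = [3 1; 1 6]
step 0: y = z − H·x̄ = [1]
step 0: S = H·P̄·Hᵀ + R = [30]
step 0: K = P̄·Hᵀ·S⁻¹ = [-4/15; 1/10]
step 0: x' = x̄ + K·y = [-19/15, -9/10]
step 0: P' = (I − K·H)·P̄ = [13/15 9/5; 9/5 57/10]
step 1: x̄ = F·x = [9/10, 9/10]
step 1: P̄ = F·P·Fᵀ + Q = [77/10 57/10; 57/10 107/10]
step 1: y = z − H·x̄ = [4/5]
step 1: S = H·P̄·Hᵀ + R = [244/5]
step 1: K = P̄·Hᵀ·S⁻¹ = [-87/244; -8/61]
step 1: x' = x̄ + K·y = [75/122, 97/122]
step 1: P' = (I − K·H)·P̄ = [365/244 417/122; 417/122 1203/122]
step 2: x̄ = F·x = [-97/122, -97/122]
step 2: P̄ = F·P·Fᵀ + Q = [1447/122 1203/122; 1203/122 1813/122]
step 2: y = z − H·x̄ = [25/61]
step 2: S = H·P̄·Hᵀ + R = [3992/61]
step 2: K = P̄·Hᵀ·S⁻¹ = [-1569/3992; -449/1996]
step 2: x' = x̄ + K·y = [-3817/3992, -1771/1996]
step 2: P' = (I − K·H)·P̄ = [6991/3992 8133/1996; 8133/1996 5763/499]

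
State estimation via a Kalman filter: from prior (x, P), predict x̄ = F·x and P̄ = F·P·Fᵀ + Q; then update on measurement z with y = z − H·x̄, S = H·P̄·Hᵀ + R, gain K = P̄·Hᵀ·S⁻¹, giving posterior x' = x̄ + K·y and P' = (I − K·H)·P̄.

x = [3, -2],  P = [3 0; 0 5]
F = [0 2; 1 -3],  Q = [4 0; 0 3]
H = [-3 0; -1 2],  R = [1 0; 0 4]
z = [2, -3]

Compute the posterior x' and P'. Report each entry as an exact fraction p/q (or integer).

x' = [-383/644, -867/644]
P' = [87/805 33/805; 33/805 762/805]

x̄ = F·x = [-4, 9]
P̄ = F·P·Fᵀ + Q = [24 -30; -30 51]
y = z − H·x̄ = [-10, -25]
S = H·P̄·Hᵀ + R = [217 252; 252 352]
K = P̄·Hᵀ·S⁻¹ = [-261/805 -3/460; -99/805 213/460]
x' = x̄ + K·y = [-383/644, -867/644]
P' = (I − K·H)·P̄ = [87/805 33/805; 33/805 762/805]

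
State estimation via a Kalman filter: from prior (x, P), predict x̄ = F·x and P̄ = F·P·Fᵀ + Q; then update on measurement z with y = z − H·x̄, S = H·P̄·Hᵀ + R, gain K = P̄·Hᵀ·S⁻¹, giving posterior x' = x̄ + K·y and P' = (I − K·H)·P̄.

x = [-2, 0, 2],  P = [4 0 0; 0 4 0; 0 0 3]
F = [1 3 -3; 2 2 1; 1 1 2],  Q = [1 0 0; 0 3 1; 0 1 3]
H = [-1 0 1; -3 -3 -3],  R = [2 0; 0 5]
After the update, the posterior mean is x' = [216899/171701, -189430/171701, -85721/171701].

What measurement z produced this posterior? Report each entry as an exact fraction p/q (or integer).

x̄ = F·x = [-8, -2, 2]
P̄ = F·P·Fᵀ + Q = [68 23 -2; 23 38 23; -2 23 23]
S = H·P̄·Hᵀ + R = [97 135; 135 1958]
K = P̄·Hᵀ·S⁻¹ = [-101015/171701 -16449/171701; 34020/171701 -24444/171701; 66770/171701 -16179/171701]
x' − x̄ = [1590507/171701, 153972/171701, -429123/171701] = K·y
y = (KᵀK)⁻¹·Kᵀ·(x' − x̄) = [-12, -23]
z = y + H·x̄ = [-12, -23] + [10, 24] = [-2, 1]

z = [-2, 1]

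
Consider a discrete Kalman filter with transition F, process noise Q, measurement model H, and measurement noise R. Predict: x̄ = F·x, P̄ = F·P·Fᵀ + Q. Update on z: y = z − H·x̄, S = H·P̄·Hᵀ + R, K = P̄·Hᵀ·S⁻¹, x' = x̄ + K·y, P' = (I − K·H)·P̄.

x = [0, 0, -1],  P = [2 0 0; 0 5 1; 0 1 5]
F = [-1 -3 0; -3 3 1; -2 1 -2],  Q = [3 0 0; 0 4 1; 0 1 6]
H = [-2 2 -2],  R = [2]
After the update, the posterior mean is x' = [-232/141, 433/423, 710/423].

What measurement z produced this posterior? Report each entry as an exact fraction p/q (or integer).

z = [2]

x̄ = F·x = [0, -1, 2]
P̄ = F·P·Fᵀ + Q = [50 -42 -5; -42 78 13; -5 13 35]
S = H·P̄·Hᵀ + R = [846]
K = P̄·Hᵀ·S⁻¹ = [-29/141; 107/423; -17/423]
x' − x̄ = [-232/141, 856/423, -136/423] = K·y
y = (KᵀK)⁻¹·Kᵀ·(x' − x̄) = [8]
z = y + H·x̄ = [8] + [-6] = [2]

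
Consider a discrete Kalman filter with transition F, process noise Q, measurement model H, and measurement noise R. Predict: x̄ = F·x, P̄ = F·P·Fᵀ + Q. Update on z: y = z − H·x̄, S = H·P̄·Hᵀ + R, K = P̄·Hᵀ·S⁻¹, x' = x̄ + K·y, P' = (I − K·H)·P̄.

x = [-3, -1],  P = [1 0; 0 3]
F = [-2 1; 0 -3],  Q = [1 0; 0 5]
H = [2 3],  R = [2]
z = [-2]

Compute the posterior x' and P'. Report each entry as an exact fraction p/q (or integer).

x̄ = F·x = [5, 3]
P̄ = F·P·Fᵀ + Q = [8 -9; -9 32]
y = z − H·x̄ = [-21]
S = H·P̄·Hᵀ + R = [214]
K = P̄·Hᵀ·S⁻¹ = [-11/214; 39/107]
x' = x̄ + K·y = [1301/214, -498/107]
P' = (I − K·H)·P̄ = [1591/214 -534/107; -534/107 382/107]

x' = [1301/214, -498/107]
P' = [1591/214 -534/107; -534/107 382/107]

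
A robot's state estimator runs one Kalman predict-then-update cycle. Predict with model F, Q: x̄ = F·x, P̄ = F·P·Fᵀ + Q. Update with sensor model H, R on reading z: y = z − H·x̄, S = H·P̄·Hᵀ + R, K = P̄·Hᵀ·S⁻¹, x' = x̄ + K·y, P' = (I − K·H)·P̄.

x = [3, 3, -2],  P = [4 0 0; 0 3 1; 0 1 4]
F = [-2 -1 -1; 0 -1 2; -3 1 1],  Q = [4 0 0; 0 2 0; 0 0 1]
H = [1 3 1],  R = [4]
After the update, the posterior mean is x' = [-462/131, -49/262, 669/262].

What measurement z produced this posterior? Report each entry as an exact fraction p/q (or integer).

x̄ = F·x = [-7, -7, -8]
P̄ = F·P·Fᵀ + Q = [29 -6 15; -6 17 6; 15 6 46]
S = H·P̄·Hᵀ + R = [262]
K = P̄·Hᵀ·S⁻¹ = [13/131; 51/262; 79/262]
x' − x̄ = [455/131, 1785/262, 2765/262] = K·y
y = (KᵀK)⁻¹·Kᵀ·(x' − x̄) = [35]
z = y + H·x̄ = [35] + [-36] = [-1]

z = [-1]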